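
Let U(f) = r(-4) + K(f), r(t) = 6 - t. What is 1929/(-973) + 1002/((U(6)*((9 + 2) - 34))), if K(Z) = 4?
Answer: -114006/22379 ≈ -5.0943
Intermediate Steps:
U(f) = 14 (U(f) = (6 - 1*(-4)) + 4 = (6 + 4) + 4 = 10 + 4 = 14)
1929/(-973) + 1002/((U(6)*((9 + 2) - 34))) = 1929/(-973) + 1002/((14*((9 + 2) - 34))) = 1929*(-1/973) + 1002/((14*(11 - 34))) = -1929/973 + 1002/((14*(-23))) = -1929/973 + 1002/(-322) = -1929/973 + 1002*(-1/322) = -1929/973 - 501/161 = -114006/22379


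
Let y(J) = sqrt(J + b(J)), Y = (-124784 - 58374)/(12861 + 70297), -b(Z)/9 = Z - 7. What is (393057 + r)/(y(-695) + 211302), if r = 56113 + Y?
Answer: 3946265132812002/1856441211448399 - 18675947851*sqrt(5623)/1856441211448399 ≈ 2.1250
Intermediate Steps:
b(Z) = 63 - 9*Z (b(Z) = -9*(Z - 7) = -9*(-7 + Z) = 63 - 9*Z)
Y = -91579/41579 (Y = -183158/83158 = -183158*1/83158 = -91579/41579 ≈ -2.2025)
y(J) = sqrt(63 - 8*J) (y(J) = sqrt(J + (63 - 9*J)) = sqrt(63 - 8*J))
r = 2333030848/41579 (r = 56113 - 91579/41579 = 2333030848/41579 ≈ 56111.)
(393057 + r)/(y(-695) + 211302) = (393057 + 2333030848/41579)/(sqrt(63 - 8*(-695)) + 211302) = 18675947851/(41579*(sqrt(63 + 5560) + 211302)) = 18675947851/(41579*(sqrt(5623) + 211302)) = 18675947851/(41579*(211302 + sqrt(5623)))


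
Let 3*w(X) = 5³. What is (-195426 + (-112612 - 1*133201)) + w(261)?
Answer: -1323592/3 ≈ -4.4120e+5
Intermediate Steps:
w(X) = 125/3 (w(X) = (⅓)*5³ = (⅓)*125 = 125/3)
(-195426 + (-112612 - 1*133201)) + w(261) = (-195426 + (-112612 - 1*133201)) + 125/3 = (-195426 + (-112612 - 133201)) + 125/3 = (-195426 - 245813) + 125/3 = -441239 + 125/3 = -1323592/3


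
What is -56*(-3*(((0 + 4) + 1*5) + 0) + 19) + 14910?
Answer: 15358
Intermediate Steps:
-56*(-3*(((0 + 4) + 1*5) + 0) + 19) + 14910 = -56*(-3*((4 + 5) + 0) + 19) + 14910 = -56*(-3*(9 + 0) + 19) + 14910 = -56*(-3*9 + 19) + 14910 = -56*(-27 + 19) + 14910 = -56*(-8) + 14910 = 448 + 14910 = 15358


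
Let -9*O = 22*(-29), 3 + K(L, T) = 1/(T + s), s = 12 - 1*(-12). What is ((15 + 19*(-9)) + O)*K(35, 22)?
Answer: 52471/207 ≈ 253.48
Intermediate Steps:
s = 24 (s = 12 + 12 = 24)
K(L, T) = -3 + 1/(24 + T) (K(L, T) = -3 + 1/(T + 24) = -3 + 1/(24 + T))
O = 638/9 (O = -22*(-29)/9 = -⅑*(-638) = 638/9 ≈ 70.889)
((15 + 19*(-9)) + O)*K(35, 22) = ((15 + 19*(-9)) + 638/9)*((-71 - 3*22)/(24 + 22)) = ((15 - 171) + 638/9)*((-71 - 66)/46) = (-156 + 638/9)*((1/46)*(-137)) = -766/9*(-137/46) = 52471/207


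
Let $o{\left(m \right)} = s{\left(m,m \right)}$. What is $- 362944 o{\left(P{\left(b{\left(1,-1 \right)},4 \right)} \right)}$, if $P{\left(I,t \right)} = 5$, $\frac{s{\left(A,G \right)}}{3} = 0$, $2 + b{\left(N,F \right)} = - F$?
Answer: $0$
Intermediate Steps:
$b{\left(N,F \right)} = -2 - F$
$s{\left(A,G \right)} = 0$ ($s{\left(A,G \right)} = 3 \cdot 0 = 0$)
$o{\left(m \right)} = 0$
$- 362944 o{\left(P{\left(b{\left(1,-1 \right)},4 \right)} \right)} = \left(-362944\right) 0 = 0$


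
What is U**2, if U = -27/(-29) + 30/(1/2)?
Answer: 3122289/841 ≈ 3712.6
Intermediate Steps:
U = 1767/29 (U = -27*(-1/29) + 30/(1/2) = 27/29 + 30*2 = 27/29 + 60 = 1767/29 ≈ 60.931)
U**2 = (1767/29)**2 = 3122289/841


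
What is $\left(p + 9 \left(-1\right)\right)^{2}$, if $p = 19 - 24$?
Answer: $196$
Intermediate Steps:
$p = -5$ ($p = 19 - 24 = -5$)
$\left(p + 9 \left(-1\right)\right)^{2} = \left(-5 + 9 \left(-1\right)\right)^{2} = \left(-5 - 9\right)^{2} = \left(-14\right)^{2} = 196$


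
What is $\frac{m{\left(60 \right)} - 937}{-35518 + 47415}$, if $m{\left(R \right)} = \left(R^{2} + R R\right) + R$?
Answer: $\frac{6323}{11897} \approx 0.53148$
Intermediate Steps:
$m{\left(R \right)} = R + 2 R^{2}$ ($m{\left(R \right)} = \left(R^{2} + R^{2}\right) + R = 2 R^{2} + R = R + 2 R^{2}$)
$\frac{m{\left(60 \right)} - 937}{-35518 + 47415} = \frac{60 \left(1 + 2 \cdot 60\right) - 937}{-35518 + 47415} = \frac{60 \left(1 + 120\right) - 937}{11897} = \left(60 \cdot 121 - 937\right) \frac{1}{11897} = \left(7260 - 937\right) \frac{1}{11897} = 6323 \cdot \frac{1}{11897} = \frac{6323}{11897}$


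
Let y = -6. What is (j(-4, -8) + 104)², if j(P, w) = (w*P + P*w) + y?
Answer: 26244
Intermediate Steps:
j(P, w) = -6 + 2*P*w (j(P, w) = (w*P + P*w) - 6 = (P*w + P*w) - 6 = 2*P*w - 6 = -6 + 2*P*w)
(j(-4, -8) + 104)² = ((-6 + 2*(-4)*(-8)) + 104)² = ((-6 + 64) + 104)² = (58 + 104)² = 162² = 26244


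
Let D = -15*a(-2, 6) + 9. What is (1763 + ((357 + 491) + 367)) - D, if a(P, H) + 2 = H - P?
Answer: 3059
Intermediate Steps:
a(P, H) = -2 + H - P (a(P, H) = -2 + (H - P) = -2 + H - P)
D = -81 (D = -15*(-2 + 6 - 1*(-2)) + 9 = -15*(-2 + 6 + 2) + 9 = -15*6 + 9 = -90 + 9 = -81)
(1763 + ((357 + 491) + 367)) - D = (1763 + ((357 + 491) + 367)) - 1*(-81) = (1763 + (848 + 367)) + 81 = (1763 + 1215) + 81 = 2978 + 81 = 3059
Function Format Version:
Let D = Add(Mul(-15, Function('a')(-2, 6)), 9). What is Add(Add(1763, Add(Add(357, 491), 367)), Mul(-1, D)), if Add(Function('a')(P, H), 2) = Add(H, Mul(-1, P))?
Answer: 3059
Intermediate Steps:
Function('a')(P, H) = Add(-2, H, Mul(-1, P)) (Function('a')(P, H) = Add(-2, Add(H, Mul(-1, P))) = Add(-2, H, Mul(-1, P)))
D = -81 (D = Add(Mul(-15, Add(-2, 6, Mul(-1, -2))), 9) = Add(Mul(-15, Add(-2, 6, 2)), 9) = Add(Mul(-15, 6), 9) = Add(-90, 9) = -81)
Add(Add(1763, Add(Add(357, 491), 367)), Mul(-1, D)) = Add(Add(1763, Add(Add(357, 491), 367)), Mul(-1, -81)) = Add(Add(1763, Add(848, 367)), 81) = Add(Add(1763, 1215), 81) = Add(2978, 81) = 3059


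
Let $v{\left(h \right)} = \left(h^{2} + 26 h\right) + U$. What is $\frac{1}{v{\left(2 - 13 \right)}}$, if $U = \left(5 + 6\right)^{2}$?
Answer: $- \frac{1}{44} \approx -0.022727$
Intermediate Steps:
$U = 121$ ($U = 11^{2} = 121$)
$v{\left(h \right)} = 121 + h^{2} + 26 h$ ($v{\left(h \right)} = \left(h^{2} + 26 h\right) + 121 = 121 + h^{2} + 26 h$)
$\frac{1}{v{\left(2 - 13 \right)}} = \frac{1}{121 + \left(2 - 13\right)^{2} + 26 \left(2 - 13\right)} = \frac{1}{121 + \left(-11\right)^{2} + 26 \left(-11\right)} = \frac{1}{121 + 121 - 286} = \frac{1}{-44} = - \frac{1}{44}$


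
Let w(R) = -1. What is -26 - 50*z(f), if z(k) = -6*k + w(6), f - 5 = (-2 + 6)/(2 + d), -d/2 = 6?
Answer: 1404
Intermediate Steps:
d = -12 (d = -2*6 = -12)
f = 23/5 (f = 5 + (-2 + 6)/(2 - 12) = 5 + 4/(-10) = 5 + 4*(-⅒) = 5 - ⅖ = 23/5 ≈ 4.6000)
z(k) = -1 - 6*k (z(k) = -6*k - 1 = -1 - 6*k)
-26 - 50*z(f) = -26 - 50*(-1 - 6*23/5) = -26 - 50*(-1 - 138/5) = -26 - 50*(-143/5) = -26 + 1430 = 1404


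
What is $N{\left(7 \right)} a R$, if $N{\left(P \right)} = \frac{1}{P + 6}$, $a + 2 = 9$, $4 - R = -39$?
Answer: $\frac{301}{13} \approx 23.154$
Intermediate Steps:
$R = 43$ ($R = 4 - -39 = 4 + 39 = 43$)
$a = 7$ ($a = -2 + 9 = 7$)
$N{\left(P \right)} = \frac{1}{6 + P}$
$N{\left(7 \right)} a R = \frac{1}{6 + 7} \cdot 7 \cdot 43 = \frac{1}{13} \cdot 7 \cdot 43 = \frac{7}{13} \cdot 43 = \frac{301}{13}$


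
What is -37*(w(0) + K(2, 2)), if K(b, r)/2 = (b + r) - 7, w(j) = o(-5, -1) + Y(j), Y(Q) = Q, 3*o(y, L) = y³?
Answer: 5291/3 ≈ 1763.7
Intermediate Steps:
o(y, L) = y³/3
w(j) = -125/3 + j (w(j) = (⅓)*(-5)³ + j = (⅓)*(-125) + j = -125/3 + j)
K(b, r) = -14 + 2*b + 2*r (K(b, r) = 2*((b + r) - 7) = 2*(-7 + b + r) = -14 + 2*b + 2*r)
-37*(w(0) + K(2, 2)) = -37*((-125/3 + 0) + (-14 + 2*2 + 2*2)) = -37*(-125/3 + (-14 + 4 + 4)) = -37*(-125/3 - 6) = -37*(-143/3) = 5291/3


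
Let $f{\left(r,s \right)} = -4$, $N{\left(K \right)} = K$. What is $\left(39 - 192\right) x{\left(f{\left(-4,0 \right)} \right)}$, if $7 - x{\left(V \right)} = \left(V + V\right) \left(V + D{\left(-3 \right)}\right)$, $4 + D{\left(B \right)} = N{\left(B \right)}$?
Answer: $12393$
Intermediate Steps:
$D{\left(B \right)} = -4 + B$
$x{\left(V \right)} = 7 - 2 V \left(-7 + V\right)$ ($x{\left(V \right)} = 7 - \left(V + V\right) \left(V - 7\right) = 7 - 2 V \left(V - 7\right) = 7 - 2 V \left(-7 + V\right)$)
$\left(39 - 192\right) x{\left(f{\left(-4,0 \right)} \right)} = \left(39 - 192\right) \left(7 - 2 \left(-4\right)^{2} + 14 \left(-4\right)\right) = - 153 \left(7 - 32 - 56\right) = \left(-153\right) \left(-81\right) = 12393$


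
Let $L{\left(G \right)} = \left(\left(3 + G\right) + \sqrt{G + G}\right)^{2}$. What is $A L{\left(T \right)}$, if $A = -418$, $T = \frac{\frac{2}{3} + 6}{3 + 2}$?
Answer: $- \frac{80674}{9} - \frac{21736 \sqrt{6}}{9} \approx -14880.0$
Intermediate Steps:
$T = \frac{4}{3}$ ($T = \frac{2 \cdot \frac{1}{3} + 6}{5} = \left(\frac{2}{3} + 6\right) \frac{1}{5} = \frac{20}{3} \cdot \frac{1}{5} = \frac{4}{3} \approx 1.3333$)
$L{\left(G \right)} = \left(3 + G + \sqrt{2} \sqrt{G}\right)^{2}$ ($L{\left(G \right)} = \left(\left(3 + G\right) + \sqrt{2 G}\right)^{2} = \left(\left(3 + G\right) + \sqrt{2} \sqrt{G}\right)^{2} = \left(3 + G + \sqrt{2} \sqrt{G}\right)^{2}$)
$A L{\left(T \right)} = - 418 \left(3 + \frac{4}{3} + \sqrt{2} \sqrt{\frac{4}{3}}\right)^{2} = - 418 \left(3 + \frac{4}{3} + \sqrt{2} \frac{2 \sqrt{3}}{3}\right)^{2} = - 418 \left(3 + \frac{4}{3} + \frac{2 \sqrt{6}}{3}\right)^{2} = - 418 \left(\frac{13}{3} + \frac{2 \sqrt{6}}{3}\right)^{2}$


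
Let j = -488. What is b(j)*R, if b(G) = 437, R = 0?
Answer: 0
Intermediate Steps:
b(j)*R = 437*0 = 0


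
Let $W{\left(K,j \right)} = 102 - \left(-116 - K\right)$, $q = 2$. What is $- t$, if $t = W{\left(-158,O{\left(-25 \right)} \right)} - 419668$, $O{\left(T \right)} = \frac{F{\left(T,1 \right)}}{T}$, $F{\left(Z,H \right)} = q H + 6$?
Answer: $419608$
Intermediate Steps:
$F{\left(Z,H \right)} = 6 + 2 H$ ($F{\left(Z,H \right)} = 2 H + 6 = 6 + 2 H$)
$O{\left(T \right)} = \frac{8}{T}$ ($O{\left(T \right)} = \frac{6 + 2 \cdot 1}{T} = \frac{6 + 2}{T} = \frac{8}{T}$)
$W{\left(K,j \right)} = 218 + K$ ($W{\left(K,j \right)} = 102 + \left(116 + K\right) = 218 + K$)
$t = -419608$ ($t = \left(218 - 158\right) - 419668 = 60 - 419668 = -419608$)
$- t = \left(-1\right) \left(-419608\right) = 419608$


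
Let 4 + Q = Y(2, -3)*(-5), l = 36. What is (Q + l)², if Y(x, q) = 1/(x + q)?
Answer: 1369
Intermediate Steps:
Y(x, q) = 1/(q + x)
Q = 1 (Q = -4 - 5/(-3 + 2) = -4 - 5/(-1) = -4 - 1*(-5) = -4 + 5 = 1)
(Q + l)² = (1 + 36)² = 37² = 1369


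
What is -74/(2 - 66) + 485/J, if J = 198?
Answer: 11423/3168 ≈ 3.6057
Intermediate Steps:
-74/(2 - 66) + 485/J = -74/(2 - 66) + 485/198 = -74/(-64) + 485*(1/198) = -74*(-1/64) + 485/198 = 37/32 + 485/198 = 11423/3168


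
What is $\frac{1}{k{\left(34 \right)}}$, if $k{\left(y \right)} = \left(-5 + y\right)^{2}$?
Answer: $\frac{1}{841} \approx 0.0011891$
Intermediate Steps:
$\frac{1}{k{\left(34 \right)}} = \frac{1}{\left(-5 + 34\right)^{2}} = \frac{1}{29^{2}} = \frac{1}{841}$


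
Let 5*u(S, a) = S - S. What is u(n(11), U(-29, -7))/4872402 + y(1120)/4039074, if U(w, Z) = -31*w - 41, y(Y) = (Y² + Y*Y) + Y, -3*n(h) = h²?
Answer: 139440/224393 ≈ 0.62141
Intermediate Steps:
n(h) = -h²/3
y(Y) = Y + 2*Y² (y(Y) = (Y² + Y²) + Y = 2*Y² + Y = Y + 2*Y²)
U(w, Z) = -41 - 31*w
u(S, a) = 0 (u(S, a) = (S - S)/5 = (⅕)*0 = 0)
u(n(11), U(-29, -7))/4872402 + y(1120)/4039074 = 0/4872402 + (1120*(1 + 2*1120))/4039074 = 0*(1/4872402) + (1120*(1 + 2240))*(1/4039074) = 0 + (1120*2241)*(1/4039074) = 0 + 2509920*(1/4039074) = 0 + 139440/224393 = 139440/224393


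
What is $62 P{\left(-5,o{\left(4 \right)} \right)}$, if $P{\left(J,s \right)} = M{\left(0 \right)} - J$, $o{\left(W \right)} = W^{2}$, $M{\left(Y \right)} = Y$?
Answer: $310$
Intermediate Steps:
$P{\left(J,s \right)} = - J$ ($P{\left(J,s \right)} = 0 - J = - J$)
$62 P{\left(-5,o{\left(4 \right)} \right)} = 62 \left(\left(-1\right) \left(-5\right)\right) = 62 \cdot 5 = 310$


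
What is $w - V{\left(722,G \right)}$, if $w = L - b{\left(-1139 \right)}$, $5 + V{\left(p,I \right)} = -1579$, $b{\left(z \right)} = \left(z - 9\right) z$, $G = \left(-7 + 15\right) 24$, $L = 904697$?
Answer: $-401291$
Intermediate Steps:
$G = 192$ ($G = 8 \cdot 24 = 192$)
$b{\left(z \right)} = z \left(-9 + z\right)$ ($b{\left(z \right)} = \left(-9 + z\right) z = z \left(-9 + z\right)$)
$V{\left(p,I \right)} = -1584$ ($V{\left(p,I \right)} = -5 - 1579 = -1584$)
$w = -402875$ ($w = 904697 - - 1139 \left(-9 - 1139\right) = 904697 - \left(-1139\right) \left(-1148\right) = 904697 - 1307572 = -402875$)
$w - V{\left(722,G \right)} = -402875 - -1584 = -402875 + 1584 = -401291$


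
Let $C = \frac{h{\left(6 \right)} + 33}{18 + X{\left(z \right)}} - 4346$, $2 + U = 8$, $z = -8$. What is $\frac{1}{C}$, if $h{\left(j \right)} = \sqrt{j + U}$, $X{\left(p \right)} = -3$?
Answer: $- \frac{325785}{1415144879} - \frac{10 \sqrt{3}}{1415144879} \approx -0.00023023$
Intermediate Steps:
$U = 6$ ($U = -2 + 8 = 6$)
$h{\left(j \right)} = \sqrt{6 + j}$ ($h{\left(j \right)} = \sqrt{j + 6} = \sqrt{6 + j}$)
$C = - \frac{21719}{5} + \frac{2 \sqrt{3}}{15}$ ($C = \frac{\sqrt{6 + 6} + 33}{18 - 3} - 4346 = \frac{\sqrt{12} + 33}{15} - 4346 = \left(2 \sqrt{3} + 33\right) \frac{1}{15} - 4346 = \left(33 + 2 \sqrt{3}\right) \frac{1}{15} - 4346 = \left(\frac{11}{5} + \frac{2 \sqrt{3}}{15}\right) - 4346 = - \frac{21719}{5} + \frac{2 \sqrt{3}}{15} \approx -4343.6$)
$\frac{1}{C} = \frac{1}{- \frac{21719}{5} + \frac{2 \sqrt{3}}{15}}$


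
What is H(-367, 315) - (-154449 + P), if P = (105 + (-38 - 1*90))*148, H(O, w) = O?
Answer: 157486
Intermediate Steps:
P = -3404 (P = (105 + (-38 - 90))*148 = (105 - 128)*148 = -23*148 = -3404)
H(-367, 315) - (-154449 + P) = -367 - (-154449 - 3404) = -367 - 1*(-157853) = -367 + 157853 = 157486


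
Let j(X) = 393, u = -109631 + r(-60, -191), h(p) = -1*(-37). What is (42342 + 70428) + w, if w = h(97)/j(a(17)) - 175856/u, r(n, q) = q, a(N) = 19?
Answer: 2433615781121/21580023 ≈ 1.1277e+5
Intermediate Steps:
h(p) = 37
u = -109822 (u = -109631 - 191 = -109822)
w = 36587411/21580023 (w = 37/393 - 175856/(-109822) = 37*(1/393) - 175856*(-1/109822) = 37/393 + 87928/54911 = 36587411/21580023 ≈ 1.6954)
(42342 + 70428) + w = (42342 + 70428) + 36587411/21580023 = 112770 + 36587411/21580023 = 2433615781121/21580023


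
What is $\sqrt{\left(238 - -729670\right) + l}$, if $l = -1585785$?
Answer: $i \sqrt{855877} \approx 925.14 i$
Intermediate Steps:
$\sqrt{\left(238 - -729670\right) + l} = \sqrt{\left(238 - -729670\right) - 1585785} = \sqrt{\left(238 + 729670\right) - 1585785} = \sqrt{729908 - 1585785} = \sqrt{-855877} = i \sqrt{855877}$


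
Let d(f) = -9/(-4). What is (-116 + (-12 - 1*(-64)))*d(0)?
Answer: -144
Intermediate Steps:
d(f) = 9/4 (d(f) = -9*(-¼) = 9/4)
(-116 + (-12 - 1*(-64)))*d(0) = (-116 + (-12 - 1*(-64)))*(9/4) = (-116 + (-12 + 64))*(9/4) = (-116 + 52)*(9/4) = -64*9/4 = -144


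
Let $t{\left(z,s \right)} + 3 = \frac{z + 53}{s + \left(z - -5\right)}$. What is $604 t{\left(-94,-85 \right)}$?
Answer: $- \frac{145262}{87} \approx -1669.7$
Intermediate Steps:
$t{\left(z,s \right)} = -3 + \frac{53 + z}{5 + s + z}$ ($t{\left(z,s \right)} = -3 + \frac{z + 53}{s + \left(z - -5\right)} = -3 + \frac{53 + z}{s + \left(z + 5\right)} = -3 + \frac{53 + z}{s + \left(5 + z\right)} = -3 + \frac{53 + z}{5 + s + z}$)
$604 t{\left(-94,-85 \right)} = 604 \frac{38 - -255 - -188}{5 - 85 - 94} = 604 \frac{38 + 255 + 188}{-174} = 604 \left(\left(- \frac{1}{174}\right) 481\right) = 604 \left(- \frac{481}{174}\right) = - \frac{145262}{87}$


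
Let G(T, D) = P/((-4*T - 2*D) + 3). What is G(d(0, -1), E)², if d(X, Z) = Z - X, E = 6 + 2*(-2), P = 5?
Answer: 25/9 ≈ 2.7778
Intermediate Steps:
E = 2 (E = 6 - 4 = 2)
G(T, D) = 5/(3 - 4*T - 2*D) (G(T, D) = 5/((-4*T - 2*D) + 3) = 5/(3 - 4*T - 2*D))
G(d(0, -1), E)² = (-5/(-3 + 2*2 + 4*(-1 - 1*0)))² = (-5/(-3 + 4 + 4*(-1 + 0)))² = (-5/(-3 + 4 + 4*(-1)))² = (-5/(-3 + 4 - 4))² = (-5/(-3))² = (-5*(-⅓))² = (5/3)² = 25/9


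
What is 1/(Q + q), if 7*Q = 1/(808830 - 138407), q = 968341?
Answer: 4692961/4544386547702 ≈ 1.0327e-6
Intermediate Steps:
Q = 1/4692961 (Q = 1/(7*(808830 - 138407)) = (⅐)/670423 = (⅐)*(1/670423) = 1/4692961 ≈ 2.1309e-7)
1/(Q + q) = 1/(1/4692961 + 968341) = 1/(4544386547702/4692961) = 4692961/4544386547702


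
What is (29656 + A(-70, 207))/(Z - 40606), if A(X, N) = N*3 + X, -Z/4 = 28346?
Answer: -10069/51330 ≈ -0.19616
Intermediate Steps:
Z = -113384 (Z = -4*28346 = -113384)
A(X, N) = X + 3*N (A(X, N) = 3*N + X = X + 3*N)
(29656 + A(-70, 207))/(Z - 40606) = (29656 + (-70 + 3*207))/(-113384 - 40606) = (29656 + (-70 + 621))/(-153990) = (29656 + 551)*(-1/153990) = 30207*(-1/153990) = -10069/51330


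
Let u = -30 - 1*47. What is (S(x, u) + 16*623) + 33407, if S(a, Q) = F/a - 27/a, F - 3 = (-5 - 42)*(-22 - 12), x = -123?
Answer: 5333551/123 ≈ 43362.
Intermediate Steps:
F = 1601 (F = 3 + (-5 - 42)*(-22 - 12) = 3 - 47*(-34) = 3 + 1598 = 1601)
u = -77 (u = -30 - 47 = -77)
S(a, Q) = 1574/a (S(a, Q) = 1601/a - 27/a = 1574/a)
(S(x, u) + 16*623) + 33407 = (1574/(-123) + 16*623) + 33407 = (1574*(-1/123) + 9968) + 33407 = (-1574/123 + 9968) + 33407 = 1224490/123 + 33407 = 5333551/123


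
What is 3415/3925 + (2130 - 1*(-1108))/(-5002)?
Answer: 437268/1963285 ≈ 0.22272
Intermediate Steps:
3415/3925 + (2130 - 1*(-1108))/(-5002) = 3415*(1/3925) + (2130 + 1108)*(-1/5002) = 683/785 + 3238*(-1/5002) = 683/785 - 1619/2501 = 437268/1963285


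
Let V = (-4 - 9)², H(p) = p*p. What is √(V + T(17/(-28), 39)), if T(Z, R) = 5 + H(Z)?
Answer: √136705/28 ≈ 13.205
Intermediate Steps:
H(p) = p²
T(Z, R) = 5 + Z²
V = 169 (V = (-13)² = 169)
√(V + T(17/(-28), 39)) = √(169 + (5 + (17/(-28))²)) = √(169 + (5 + (17*(-1/28))²)) = √(169 + (5 + (-17/28)²)) = √(169 + (5 + 289/784)) = √(169 + 4209/784) = √(136705/784) = √136705/28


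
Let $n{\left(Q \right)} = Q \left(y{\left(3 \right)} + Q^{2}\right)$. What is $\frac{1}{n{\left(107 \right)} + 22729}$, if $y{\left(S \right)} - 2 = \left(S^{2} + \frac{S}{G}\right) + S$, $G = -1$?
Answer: $\frac{1}{1248949} \approx 8.0067 \cdot 10^{-7}$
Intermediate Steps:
$y{\left(S \right)} = 2 + S^{2}$ ($y{\left(S \right)} = 2 + \left(\left(S^{2} + \frac{S}{-1}\right) + S\right) = 2 + \left(\left(S^{2} - S\right) + S\right) = 2 + S^{2}$)
$n{\left(Q \right)} = Q \left(11 + Q^{2}\right)$ ($n{\left(Q \right)} = Q \left(\left(2 + 3^{2}\right) + Q^{2}\right) = Q \left(\left(2 + 9\right) + Q^{2}\right) = Q \left(11 + Q^{2}\right)$)
$\frac{1}{n{\left(107 \right)} + 22729} = \frac{1}{107 \left(11 + 107^{2}\right) + 22729} = \frac{1}{107 \left(11 + 11449\right) + 22729} = \frac{1}{107 \cdot 11460 + 22729} = \frac{1}{1226220 + 22729} = \frac{1}{1248949}$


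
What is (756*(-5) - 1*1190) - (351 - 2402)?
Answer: -2919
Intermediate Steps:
(756*(-5) - 1*1190) - (351 - 2402) = (-3780 - 1190) - 1*(-2051) = -4970 + 2051 = -2919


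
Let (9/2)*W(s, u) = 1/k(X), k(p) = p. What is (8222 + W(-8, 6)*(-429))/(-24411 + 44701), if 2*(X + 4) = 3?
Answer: 61951/152175 ≈ 0.40710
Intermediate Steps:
X = -5/2 (X = -4 + (½)*3 = -4 + 3/2 = -5/2 ≈ -2.5000)
W(s, u) = -4/45 (W(s, u) = 2/(9*(-5/2)) = (2/9)*(-⅖) = -4/45)
(8222 + W(-8, 6)*(-429))/(-24411 + 44701) = (8222 - 4/45*(-429))/(-24411 + 44701) = (8222 + 572/15)/20290 = (123902/15)*(1/20290) = 61951/152175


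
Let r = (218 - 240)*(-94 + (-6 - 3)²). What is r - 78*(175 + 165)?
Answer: -26234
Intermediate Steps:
r = 286 (r = -22*(-94 + (-9)²) = -22*(-94 + 81) = -22*(-13) = 286)
r - 78*(175 + 165) = 286 - 78*(175 + 165) = 286 - 78*340 = 286 - 26520 = -26234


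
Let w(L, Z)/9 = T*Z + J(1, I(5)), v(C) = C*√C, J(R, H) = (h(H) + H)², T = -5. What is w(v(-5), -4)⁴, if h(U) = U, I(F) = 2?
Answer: 11019960576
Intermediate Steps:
J(R, H) = 4*H² (J(R, H) = (H + H)² = (2*H)² = 4*H²)
v(C) = C^(3/2)
w(L, Z) = 144 - 45*Z (w(L, Z) = 9*(-5*Z + 4*2²) = 9*(-5*Z + 4*4) = 9*(-5*Z + 16) = 9*(16 - 5*Z) = 144 - 45*Z)
w(v(-5), -4)⁴ = (144 - 45*(-4))⁴ = (144 + 180)⁴ = 324⁴ = 11019960576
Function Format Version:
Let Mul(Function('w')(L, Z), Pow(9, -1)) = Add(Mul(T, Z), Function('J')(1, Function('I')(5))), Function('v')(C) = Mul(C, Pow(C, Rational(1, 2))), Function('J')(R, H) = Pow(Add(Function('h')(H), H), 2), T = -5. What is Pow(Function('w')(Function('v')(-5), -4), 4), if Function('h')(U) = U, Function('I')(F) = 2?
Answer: 11019960576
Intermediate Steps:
Function('J')(R, H) = Mul(4, Pow(H, 2)) (Function('J')(R, H) = Pow(Add(H, H), 2) = Pow(Mul(2, H), 2) = Mul(4, Pow(H, 2)))
Function('v')(C) = Pow(C, Rational(3, 2))
Function('w')(L, Z) = Add(144, Mul(-45, Z)) (Function('w')(L, Z) = Mul(9, Add(Mul(-5, Z), Mul(4, Pow(2, 2)))) = Mul(9, Add(Mul(-5, Z), Mul(4, 4))) = Mul(9, Add(Mul(-5, Z), 16)) = Mul(9, Add(16, Mul(-5, Z))) = Add(144, Mul(-45, Z)))
Pow(Function('w')(Function('v')(-5), -4), 4) = Pow(Add(144, Mul(-45, -4)), 4) = Pow(Add(144, 180), 4) = Pow(324, 4) = 11019960576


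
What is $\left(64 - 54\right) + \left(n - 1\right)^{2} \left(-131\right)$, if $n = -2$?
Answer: $-1169$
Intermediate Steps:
$\left(64 - 54\right) + \left(n - 1\right)^{2} \left(-131\right) = \left(64 - 54\right) + \left(-2 - 1\right)^{2} \left(-131\right) = \left(64 - 54\right) + \left(-3\right)^{2} \left(-131\right) = 10 + 9 \left(-131\right) = 10 - 1179 = -1169$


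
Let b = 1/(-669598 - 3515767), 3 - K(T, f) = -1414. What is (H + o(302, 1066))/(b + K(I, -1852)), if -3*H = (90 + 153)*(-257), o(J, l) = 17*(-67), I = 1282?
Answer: 41179806235/2965331102 ≈ 13.887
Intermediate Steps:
K(T, f) = 1417 (K(T, f) = 3 - 1*(-1414) = 3 + 1414 = 1417)
o(J, l) = -1139
b = -1/4185365 (b = 1/(-4185365) = -1/4185365 ≈ -2.3893e-7)
H = 20817 (H = -(90 + 153)*(-257)/3 = -81*(-257) = -1/3*(-62451) = 20817)
(H + o(302, 1066))/(b + K(I, -1852)) = (20817 - 1139)/(-1/4185365 + 1417) = 19678/(5930662204/4185365) = 19678*(4185365/5930662204) = 41179806235/2965331102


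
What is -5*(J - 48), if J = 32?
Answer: 80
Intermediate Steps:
-5*(J - 48) = -5*(32 - 48) = -5*(-16) = 80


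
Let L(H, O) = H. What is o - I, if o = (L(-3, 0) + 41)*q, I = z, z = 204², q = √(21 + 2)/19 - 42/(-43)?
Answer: -1787892/43 + 2*√23 ≈ -41569.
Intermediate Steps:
q = 42/43 + √23/19 (q = √23*(1/19) - 42*(-1/43) = √23/19 + 42/43 = 42/43 + √23/19 ≈ 1.2292)
z = 41616
I = 41616
o = 1596/43 + 2*√23 (o = (-3 + 41)*(42/43 + √23/19) = 38*(42/43 + √23/19) = 1596/43 + 2*√23 ≈ 46.708)
o - I = (1596/43 + 2*√23) - 1*41616 = (1596/43 + 2*√23) - 41616 = -1787892/43 + 2*√23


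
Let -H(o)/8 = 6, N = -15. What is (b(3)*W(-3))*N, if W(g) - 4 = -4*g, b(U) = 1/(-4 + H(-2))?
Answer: 60/13 ≈ 4.6154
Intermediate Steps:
H(o) = -48 (H(o) = -8*6 = -48)
b(U) = -1/52 (b(U) = 1/(-4 - 48) = 1/(-52) = -1/52)
W(g) = 4 - 4*g
(b(3)*W(-3))*N = -(4 - 4*(-3))/52*(-15) = -(4 + 12)/52*(-15) = -1/52*16*(-15) = -4/13*(-15) = 60/13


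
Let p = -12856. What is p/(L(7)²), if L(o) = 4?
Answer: -1607/2 ≈ -803.50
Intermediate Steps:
p/(L(7)²) = -12856/(4²) = -12856/16 = -12856*1/16 = -1607/2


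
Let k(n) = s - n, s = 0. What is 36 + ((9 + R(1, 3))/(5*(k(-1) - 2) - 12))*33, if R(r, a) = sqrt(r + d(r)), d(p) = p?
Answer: 315/17 - 33*sqrt(2)/17 ≈ 15.784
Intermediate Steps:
R(r, a) = sqrt(2)*sqrt(r) (R(r, a) = sqrt(r + r) = sqrt(2*r) = sqrt(2)*sqrt(r))
k(n) = -n (k(n) = 0 - n = -n)
36 + ((9 + R(1, 3))/(5*(k(-1) - 2) - 12))*33 = 36 + ((9 + sqrt(2)*sqrt(1))/(5*(-1*(-1) - 2) - 12))*33 = 36 + ((9 + sqrt(2)*1)/(5*(1 - 2) - 12))*33 = 36 + ((9 + sqrt(2))/(5*(-1) - 12))*33 = 36 + ((9 + sqrt(2))/(-5 - 12))*33 = 36 + ((9 + sqrt(2))/(-17))*33 = 36 + ((9 + sqrt(2))*(-1/17))*33 = 36 + (-9/17 - sqrt(2)/17)*33 = 36 + (-297/17 - 33*sqrt(2)/17) = 315/17 - 33*sqrt(2)/17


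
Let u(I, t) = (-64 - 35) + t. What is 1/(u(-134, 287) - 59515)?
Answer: -1/59327 ≈ -1.6856e-5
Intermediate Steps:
u(I, t) = -99 + t
1/(u(-134, 287) - 59515) = 1/((-99 + 287) - 59515) = 1/(188 - 59515) = 1/(-59327) = -1/59327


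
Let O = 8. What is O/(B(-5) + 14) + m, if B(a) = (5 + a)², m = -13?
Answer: -87/7 ≈ -12.429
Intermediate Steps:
O/(B(-5) + 14) + m = 8/((5 - 5)² + 14) - 13 = 8/(0² + 14) - 13 = 8/(0 + 14) - 13 = 8/14 - 13 = (1/14)*8 - 13 = 4/7 - 13 = -87/7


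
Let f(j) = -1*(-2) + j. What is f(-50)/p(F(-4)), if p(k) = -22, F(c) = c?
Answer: 24/11 ≈ 2.1818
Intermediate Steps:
f(j) = 2 + j
f(-50)/p(F(-4)) = (2 - 50)/(-22) = -48*(-1/22) = 24/11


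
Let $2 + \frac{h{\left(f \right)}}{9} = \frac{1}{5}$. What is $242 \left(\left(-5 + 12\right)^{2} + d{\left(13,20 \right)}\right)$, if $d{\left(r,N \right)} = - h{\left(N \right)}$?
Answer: $\frac{78892}{5} \approx 15778.0$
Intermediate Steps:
$h{\left(f \right)} = - \frac{81}{5}$ ($h{\left(f \right)} = -18 + \frac{9}{5} = - \frac{81}{5}$)
$d{\left(r,N \right)} = \frac{81}{5}$ ($d{\left(r,N \right)} = \left(-1\right) \left(- \frac{81}{5}\right) = \frac{81}{5}$)
$242 \left(\left(-5 + 12\right)^{2} + d{\left(13,20 \right)}\right) = 242 \left(\left(-5 + 12\right)^{2} + \frac{81}{5}\right) = 242 \left(7^{2} + \frac{81}{5}\right) = 242 \left(49 + \frac{81}{5}\right) = 242 \cdot \frac{326}{5} = \frac{78892}{5}$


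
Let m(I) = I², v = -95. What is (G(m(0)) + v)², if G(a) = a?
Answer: 9025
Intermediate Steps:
(G(m(0)) + v)² = (0² - 95)² = (0 - 95)² = (-95)² = 9025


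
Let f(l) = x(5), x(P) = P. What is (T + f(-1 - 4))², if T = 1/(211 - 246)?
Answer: 30276/1225 ≈ 24.715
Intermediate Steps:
f(l) = 5
T = -1/35 (T = 1/(-35) = -1/35 ≈ -0.028571)
(T + f(-1 - 4))² = (-1/35 + 5)² = (174/35)² = 30276/1225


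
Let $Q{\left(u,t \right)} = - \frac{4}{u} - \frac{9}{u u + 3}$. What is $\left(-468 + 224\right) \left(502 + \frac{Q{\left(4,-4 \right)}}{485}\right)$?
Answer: $- \frac{1128720088}{9215} \approx -1.2249 \cdot 10^{5}$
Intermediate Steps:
$Q{\left(u,t \right)} = - \frac{9}{3 + u^{2}} - \frac{4}{u}$ ($Q{\left(u,t \right)} = - \frac{4}{u} - \frac{9}{u^{2} + 3} = - \frac{4}{u} - \frac{9}{3 + u^{2}} = - \frac{9}{3 + u^{2}} - \frac{4}{u}$)
$\left(-468 + 224\right) \left(502 + \frac{Q{\left(4,-4 \right)}}{485}\right) = \left(-468 + 224\right) \left(502 + \frac{\frac{1}{4} \frac{1}{3 + 4^{2}} \left(-12 - 36 - 4 \cdot 4^{2}\right)}{485}\right) = - 244 \left(502 + \frac{-12 - 36 - 64}{4 \left(3 + 16\right)} \frac{1}{485}\right) = - 244 \left(502 + \frac{-12 - 36 - 64}{4 \cdot 19} \cdot \frac{1}{485}\right) = - 244 \left(502 + \frac{1}{4} \cdot \frac{1}{19} \left(-112\right) \frac{1}{485}\right) = - 244 \left(502 - \frac{28}{9215}\right) = \left(-244\right) \frac{4625902}{9215} = - \frac{1128720088}{9215}$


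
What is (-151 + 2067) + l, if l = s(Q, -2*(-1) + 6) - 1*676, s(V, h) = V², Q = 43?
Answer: 3089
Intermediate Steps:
l = 1173 (l = 43² - 1*676 = 1849 - 676 = 1173)
(-151 + 2067) + l = (-151 + 2067) + 1173 = 1916 + 1173 = 3089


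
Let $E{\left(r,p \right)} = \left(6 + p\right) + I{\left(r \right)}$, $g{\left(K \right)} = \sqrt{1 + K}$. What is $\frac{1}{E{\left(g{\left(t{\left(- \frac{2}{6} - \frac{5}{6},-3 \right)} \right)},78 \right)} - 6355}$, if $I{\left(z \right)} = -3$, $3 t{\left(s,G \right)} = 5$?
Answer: $- \frac{1}{6274} \approx -0.00015939$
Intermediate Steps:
$t{\left(s,G \right)} = \frac{5}{3}$ ($t{\left(s,G \right)} = \frac{1}{3} \cdot 5 = \frac{5}{3}$)
$E{\left(r,p \right)} = 3 + p$ ($E{\left(r,p \right)} = \left(6 + p\right) - 3 = 3 + p$)
$\frac{1}{E{\left(g{\left(t{\left(- \frac{2}{6} - \frac{5}{6},-3 \right)} \right)},78 \right)} - 6355} = \frac{1}{\left(3 + 78\right) - 6355} = \frac{1}{81 - 6355} = \frac{1}{-6274} = - \frac{1}{6274}$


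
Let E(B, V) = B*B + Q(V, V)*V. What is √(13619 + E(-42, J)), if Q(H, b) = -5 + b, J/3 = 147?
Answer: √207659 ≈ 455.70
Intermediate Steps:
J = 441 (J = 3*147 = 441)
E(B, V) = B² + V*(-5 + V) (E(B, V) = B*B + (-5 + V)*V = B² + V*(-5 + V))
√(13619 + E(-42, J)) = √(13619 + ((-42)² + 441*(-5 + 441))) = √(13619 + (1764 + 441*436)) = √(13619 + (1764 + 192276)) = √(13619 + 194040) = √207659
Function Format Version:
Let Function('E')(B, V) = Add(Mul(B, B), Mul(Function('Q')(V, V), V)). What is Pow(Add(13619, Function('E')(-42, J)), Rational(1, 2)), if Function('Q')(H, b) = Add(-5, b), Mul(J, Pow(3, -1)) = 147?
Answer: Pow(207659, Rational(1, 2)) ≈ 455.70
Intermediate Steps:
J = 441 (J = Mul(3, 147) = 441)
Function('E')(B, V) = Add(Pow(B, 2), Mul(V, Add(-5, V))) (Function('E')(B, V) = Add(Mul(B, B), Mul(Add(-5, V), V)) = Add(Pow(B, 2), Mul(V, Add(-5, V))))
Pow(Add(13619, Function('E')(-42, J)), Rational(1, 2)) = Pow(Add(13619, Add(Pow(-42, 2), Mul(441, Add(-5, 441)))), Rational(1, 2)) = Pow(Add(13619, Add(1764, Mul(441, 436))), Rational(1, 2)) = Pow(Add(13619, Add(1764, 192276)), Rational(1, 2)) = Pow(Add(13619, 194040), Rational(1, 2)) = Pow(207659, Rational(1, 2))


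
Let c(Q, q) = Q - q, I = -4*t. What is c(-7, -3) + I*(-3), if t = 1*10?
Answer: 116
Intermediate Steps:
t = 10
I = -40 (I = -4*10 = -40)
c(-7, -3) + I*(-3) = (-7 - 1*(-3)) - 40*(-3) = (-7 + 3) + 120 = -4 + 120 = 116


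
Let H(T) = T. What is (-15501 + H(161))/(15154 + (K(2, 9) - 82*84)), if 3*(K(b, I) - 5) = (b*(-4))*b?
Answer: -46020/24797 ≈ -1.8559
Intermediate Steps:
K(b, I) = 5 - 4*b²/3 (K(b, I) = 5 + ((b*(-4))*b)/3 = 5 + ((-4*b)*b)/3 = 5 + (-4*b²)/3 = 5 - 4*b²/3)
(-15501 + H(161))/(15154 + (K(2, 9) - 82*84)) = (-15501 + 161)/(15154 + ((5 - 4/3*2²) - 82*84)) = -15340/(15154 + ((5 - 4/3*4) - 6888)) = -15340/(15154 + ((5 - 16/3) - 6888)) = -15340/(15154 + (-⅓ - 6888)) = -15340/(15154 - 20665/3) = -15340/24797/3 = -15340*3/24797 = -46020/24797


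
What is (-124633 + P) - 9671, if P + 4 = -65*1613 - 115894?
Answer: -355047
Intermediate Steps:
P = -220743 (P = -4 + (-65*1613 - 115894) = -4 + (-104845 - 115894) = -4 - 220739 = -220743)
(-124633 + P) - 9671 = (-124633 - 220743) - 9671 = -345376 - 9671 = -355047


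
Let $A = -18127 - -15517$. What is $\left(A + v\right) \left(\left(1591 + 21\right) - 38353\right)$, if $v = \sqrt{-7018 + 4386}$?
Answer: $95894010 - 73482 i \sqrt{658} \approx 9.5894 \cdot 10^{7} - 1.8849 \cdot 10^{6} i$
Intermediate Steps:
$A = -2610$ ($A = -18127 + 15517 = -2610$)
$v = 2 i \sqrt{658}$ ($v = \sqrt{-2632} = 2 i \sqrt{658} \approx 51.303 i$)
$\left(A + v\right) \left(\left(1591 + 21\right) - 38353\right) = \left(-2610 + 2 i \sqrt{658}\right) \left(\left(1591 + 21\right) - 38353\right) = \left(-2610 + 2 i \sqrt{658}\right) \left(1612 - 38353\right) = \left(-2610 + 2 i \sqrt{658}\right) \left(-36741\right) = 95894010 - 73482 i \sqrt{658}$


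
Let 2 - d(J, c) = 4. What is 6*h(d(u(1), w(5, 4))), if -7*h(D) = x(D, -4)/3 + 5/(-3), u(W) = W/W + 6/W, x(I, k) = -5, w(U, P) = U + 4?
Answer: 20/7 ≈ 2.8571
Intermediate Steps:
w(U, P) = 4 + U
u(W) = 1 + 6/W
d(J, c) = -2 (d(J, c) = 2 - 1*4 = 2 - 4 = -2)
h(D) = 10/21 (h(D) = -(-5/3 + 5/(-3))/7 = -(-5*⅓ + 5*(-⅓))/7 = -(-5/3 - 5/3)/7 = -⅐*(-10/3) = 10/21)
6*h(d(u(1), w(5, 4))) = 6*(10/21) = 20/7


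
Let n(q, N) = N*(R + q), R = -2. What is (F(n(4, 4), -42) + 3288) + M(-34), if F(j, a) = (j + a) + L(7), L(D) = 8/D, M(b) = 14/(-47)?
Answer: 1070844/329 ≈ 3254.8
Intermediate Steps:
n(q, N) = N*(-2 + q)
M(b) = -14/47 (M(b) = 14*(-1/47) = -14/47)
F(j, a) = 8/7 + a + j (F(j, a) = (j + a) + 8/7 = (a + j) + 8*(⅐) = (a + j) + 8/7 = 8/7 + a + j)
(F(n(4, 4), -42) + 3288) + M(-34) = ((8/7 - 42 + 4*(-2 + 4)) + 3288) - 14/47 = ((8/7 - 42 + 4*2) + 3288) - 14/47 = ((8/7 - 42 + 8) + 3288) - 14/47 = (-230/7 + 3288) - 14/47 = 22786/7 - 14/47 = 1070844/329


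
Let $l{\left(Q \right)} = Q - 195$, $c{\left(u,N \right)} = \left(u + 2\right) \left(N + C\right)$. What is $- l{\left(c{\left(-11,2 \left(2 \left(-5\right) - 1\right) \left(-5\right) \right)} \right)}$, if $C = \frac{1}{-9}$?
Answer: $1184$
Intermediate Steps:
$C = - \frac{1}{9} \approx -0.11111$
$c{\left(u,N \right)} = \left(2 + u\right) \left(- \frac{1}{9} + N\right)$ ($c{\left(u,N \right)} = \left(u + 2\right) \left(N - \frac{1}{9}\right) = \left(2 + u\right) \left(- \frac{1}{9} + N\right)$)
$l{\left(Q \right)} = -195 + Q$
$- l{\left(c{\left(-11,2 \left(2 \left(-5\right) - 1\right) \left(-5\right) \right)} \right)} = - (-195 + \left(- \frac{2}{9} + 2 \cdot 2 \left(2 \left(-5\right) - 1\right) \left(-5\right) - - \frac{11}{9} + 2 \left(2 \left(-5\right) - 1\right) \left(-5\right) \left(-11\right)\right)) = - (-195 + \left(- \frac{2}{9} + 2 \cdot 2 \left(-10 - 1\right) \left(-5\right) + \frac{11}{9} + 2 \left(-10 - 1\right) \left(-5\right) \left(-11\right)\right)) = - (-195 + \left(- \frac{2}{9} + 2 \cdot 2 \left(-11\right) \left(-5\right) + \frac{11}{9} + 2 \left(-11\right) \left(-5\right) \left(-11\right)\right)) = - (-195 + \left(- \frac{2}{9} + 2 \left(\left(-22\right) \left(-5\right)\right) + \frac{11}{9} + \left(-22\right) \left(-5\right) \left(-11\right)\right)) = - (-195 + \left(- \frac{2}{9} + 2 \cdot 110 + \frac{11}{9} + 110 \left(-11\right)\right)) = - (-195 + \left(- \frac{2}{9} + 220 + \frac{11}{9} - 1210\right)) = - (-195 - 989) = \left(-1\right) \left(-1184\right) = 1184$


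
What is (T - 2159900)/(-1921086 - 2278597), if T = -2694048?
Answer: 4853948/4199683 ≈ 1.1558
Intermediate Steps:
(T - 2159900)/(-1921086 - 2278597) = (-2694048 - 2159900)/(-1921086 - 2278597) = -4853948/(-4199683) = -4853948*(-1/4199683) = 4853948/4199683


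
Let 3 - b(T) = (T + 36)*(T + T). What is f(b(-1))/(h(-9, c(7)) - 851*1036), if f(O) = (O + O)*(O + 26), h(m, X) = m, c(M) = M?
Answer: -14454/881645 ≈ -0.016394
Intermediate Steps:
b(T) = 3 - 2*T*(36 + T) (b(T) = 3 - (T + 36)*(T + T) = 3 - (36 + T)*2*T = 3 - 2*T*(36 + T))
f(O) = 2*O*(26 + O) (f(O) = (2*O)*(26 + O) = 2*O*(26 + O))
f(b(-1))/(h(-9, c(7)) - 851*1036) = (2*(3 - 72*(-1) - 2*(-1)²)*(26 + (3 - 72*(-1) - 2*(-1)²)))/(-9 - 851*1036) = (2*(3 + 72 - 2*1)*(26 + (3 + 72 - 2*1)))/(-9 - 881636) = (2*(3 + 72 - 2)*(26 + (3 + 72 - 2)))/(-881645) = (2*73*(26 + 73))*(-1/881645) = (2*73*99)*(-1/881645) = 14454*(-1/881645) = -14454/881645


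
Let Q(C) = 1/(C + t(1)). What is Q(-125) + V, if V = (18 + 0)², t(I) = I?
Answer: 40175/124 ≈ 323.99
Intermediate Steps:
V = 324 (V = 18² = 324)
Q(C) = 1/(1 + C) (Q(C) = 1/(C + 1) = 1/(1 + C))
Q(-125) + V = 1/(1 - 125) + 324 = 1/(-124) + 324 = -1/124 + 324 = 40175/124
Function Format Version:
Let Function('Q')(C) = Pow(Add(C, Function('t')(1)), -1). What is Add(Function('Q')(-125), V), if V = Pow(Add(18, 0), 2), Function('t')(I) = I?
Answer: Rational(40175, 124) ≈ 323.99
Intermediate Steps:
V = 324 (V = Pow(18, 2) = 324)
Function('Q')(C) = Pow(Add(1, C), -1) (Function('Q')(C) = Pow(Add(C, 1), -1) = Pow(Add(1, C), -1))
Add(Function('Q')(-125), V) = Add(Pow(Add(1, -125), -1), 324) = Add(Pow(-124, -1), 324) = Add(Rational(-1, 124), 324) = Rational(40175, 124)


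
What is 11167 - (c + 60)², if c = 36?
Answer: 1951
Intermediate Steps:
11167 - (c + 60)² = 11167 - (36 + 60)² = 11167 - 1*96² = 11167 - 1*9216 = 11167 - 9216 = 1951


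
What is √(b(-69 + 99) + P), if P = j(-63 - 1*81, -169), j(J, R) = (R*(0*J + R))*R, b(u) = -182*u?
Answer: I*√4832269 ≈ 2198.2*I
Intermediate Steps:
j(J, R) = R³ (j(J, R) = (R*(0 + R))*R = (R*R)*R = R²*R = R³)
P = -4826809 (P = (-169)³ = -4826809)
√(b(-69 + 99) + P) = √(-182*(-69 + 99) - 4826809) = √(-182*30 - 4826809) = √(-5460 - 4826809) = √(-4832269) = I*√4832269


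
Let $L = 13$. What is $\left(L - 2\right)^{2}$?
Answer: $121$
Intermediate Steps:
$\left(L - 2\right)^{2} = \left(13 - 2\right)^{2} = 11^{2} = 121$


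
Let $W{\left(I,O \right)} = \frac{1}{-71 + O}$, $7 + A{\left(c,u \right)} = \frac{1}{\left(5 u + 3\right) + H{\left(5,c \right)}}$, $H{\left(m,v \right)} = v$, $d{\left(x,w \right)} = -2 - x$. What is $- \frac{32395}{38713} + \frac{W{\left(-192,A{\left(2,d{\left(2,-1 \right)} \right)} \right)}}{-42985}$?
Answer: $- \frac{326123167226}{389727139031} \approx -0.8368$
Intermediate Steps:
$A{\left(c,u \right)} = -7 + \frac{1}{3 + c + 5 u}$ ($A{\left(c,u \right)} = -7 + \frac{1}{\left(5 u + 3\right) + c} = -7 + \frac{1}{\left(3 + 5 u\right) + c} = -7 + \frac{1}{3 + c + 5 u}$)
$- \frac{32395}{38713} + \frac{W{\left(-192,A{\left(2,d{\left(2,-1 \right)} \right)} \right)}}{-42985} = - \frac{32395}{38713} + \frac{1}{\left(-71 + \frac{-20 - 35 \left(-2 - 2\right) - 14}{3 + 2 + 5 \left(-2 - 2\right)}\right) \left(-42985\right)} = \left(-32395\right) \frac{1}{38713} + \frac{1}{-71 + \frac{-20 - 35 \left(-2 - 2\right) - 14}{3 + 2 + 5 \left(-2 - 2\right)}} \left(- \frac{1}{42985}\right) = - \frac{32395}{38713} + \frac{1}{-71 + \frac{-20 - -140 - 14}{3 + 2 + 5 \left(-4\right)}} \left(- \frac{1}{42985}\right) = - \frac{32395}{38713} + \frac{1}{-71 + \frac{-20 + 140 - 14}{3 + 2 - 20}} \left(- \frac{1}{42985}\right) = - \frac{32395}{38713} + \frac{1}{-71 + \frac{1}{-15} \cdot 106} \left(- \frac{1}{42985}\right) = - \frac{32395}{38713} + \frac{1}{-71 - \frac{106}{15}} \left(- \frac{1}{42985}\right) = - \frac{32395}{38713} + \frac{1}{- \frac{1171}{15}} \left(- \frac{1}{42985}\right) = - \frac{32395}{38713} - - \frac{3}{10067087} = - \frac{32395}{38713} + \frac{3}{10067087} = - \frac{326123167226}{389727139031}$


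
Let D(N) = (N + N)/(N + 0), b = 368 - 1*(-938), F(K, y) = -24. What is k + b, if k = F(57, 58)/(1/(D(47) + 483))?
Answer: -10334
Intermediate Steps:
b = 1306 (b = 368 + 938 = 1306)
D(N) = 2 (D(N) = (2*N)/N = 2)
k = -11640 (k = -24/(1/(2 + 483)) = -24/(1/485) = -24/1/485 = -24*485 = -11640)
k + b = -11640 + 1306 = -10334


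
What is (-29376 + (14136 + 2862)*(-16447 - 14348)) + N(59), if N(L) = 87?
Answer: -523482699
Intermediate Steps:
(-29376 + (14136 + 2862)*(-16447 - 14348)) + N(59) = (-29376 + (14136 + 2862)*(-16447 - 14348)) + 87 = (-29376 + 16998*(-30795)) + 87 = (-29376 - 523453410) + 87 = -523482786 + 87 = -523482699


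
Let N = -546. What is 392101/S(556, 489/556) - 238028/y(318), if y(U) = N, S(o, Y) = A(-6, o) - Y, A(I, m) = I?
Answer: -2812428478/49725 ≈ -56560.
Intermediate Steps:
S(o, Y) = -6 - Y
y(U) = -546
392101/S(556, 489/556) - 238028/y(318) = 392101/(-6 - 489/556) - 238028/(-546) = 392101/(-6 - 489/556) - 238028*(-1/546) = 392101/(-6 - 1*489/556) + 17002/39 = 392101/(-6 - 489/556) + 17002/39 = 392101/(-3825/556) + 17002/39 = 392101*(-556/3825) + 17002/39 = -218008156/3825 + 17002/39 = -2812428478/49725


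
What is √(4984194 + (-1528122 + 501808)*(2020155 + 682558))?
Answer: 2*I*√693456801422 ≈ 1.6655e+6*I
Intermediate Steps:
√(4984194 + (-1528122 + 501808)*(2020155 + 682558)) = √(4984194 - 1026314*2702713) = √(4984194 - 2773832189882) = √(-2773827205688) = 2*I*√693456801422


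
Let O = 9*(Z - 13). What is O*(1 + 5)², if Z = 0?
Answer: -4212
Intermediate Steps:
O = -117 (O = 9*(0 - 13) = 9*(-13) = -117)
O*(1 + 5)² = -117*(1 + 5)² = -117*6² = -117*36 = -4212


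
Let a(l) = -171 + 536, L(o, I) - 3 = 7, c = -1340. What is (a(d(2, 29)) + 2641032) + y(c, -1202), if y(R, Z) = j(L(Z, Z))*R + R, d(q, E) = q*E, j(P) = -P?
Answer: 2653457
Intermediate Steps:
L(o, I) = 10 (L(o, I) = 3 + 7 = 10)
d(q, E) = E*q
a(l) = 365
y(R, Z) = -9*R (y(R, Z) = (-1*10)*R + R = -10*R + R = -9*R)
(a(d(2, 29)) + 2641032) + y(c, -1202) = (365 + 2641032) - 9*(-1340) = 2641397 + 12060 = 2653457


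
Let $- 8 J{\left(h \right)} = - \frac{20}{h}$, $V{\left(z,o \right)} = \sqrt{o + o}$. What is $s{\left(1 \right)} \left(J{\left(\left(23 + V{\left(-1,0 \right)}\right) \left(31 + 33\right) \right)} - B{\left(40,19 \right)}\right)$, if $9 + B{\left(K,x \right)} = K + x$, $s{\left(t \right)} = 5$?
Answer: $- \frac{735975}{2944} \approx -249.99$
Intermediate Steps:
$V{\left(z,o \right)} = \sqrt{2} \sqrt{o}$ ($V{\left(z,o \right)} = \sqrt{2 o} = \sqrt{2} \sqrt{o}$)
$J{\left(h \right)} = \frac{5}{2 h}$ ($J{\left(h \right)} = - \frac{\left(-20\right) \frac{1}{h}}{8} = \frac{5}{2 h}$)
$B{\left(K,x \right)} = -9 + K + x$ ($B{\left(K,x \right)} = -9 + \left(K + x\right) = -9 + K + x$)
$s{\left(1 \right)} \left(J{\left(\left(23 + V{\left(-1,0 \right)}\right) \left(31 + 33\right) \right)} - B{\left(40,19 \right)}\right) = 5 \left(\frac{5}{2 \left(23 + \sqrt{2} \sqrt{0}\right) \left(31 + 33\right)} - \left(-9 + 40 + 19\right)\right) = 5 \left(\frac{5}{2 \left(23 + \sqrt{2} \cdot 0\right) 64} - 50\right) = 5 \left(\frac{5}{2 \left(23 + 0\right) 64} - 50\right) = 5 \left(\frac{5}{2 \cdot 23 \cdot 64} - 50\right) = 5 \left(\frac{5}{2 \cdot 1472} - 50\right) = 5 \left(\frac{5}{2} \cdot \frac{1}{1472} - 50\right) = 5 \left(\frac{5}{2944} - 50\right) = 5 \left(- \frac{147195}{2944}\right) = - \frac{735975}{2944}$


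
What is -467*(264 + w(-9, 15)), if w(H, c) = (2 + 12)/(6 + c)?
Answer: -370798/3 ≈ -1.2360e+5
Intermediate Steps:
w(H, c) = 14/(6 + c)
-467*(264 + w(-9, 15)) = -467*(264 + 14/(6 + 15)) = -467*(264 + 14/21) = -467*(264 + 14*(1/21)) = -467*(264 + ⅔) = -467*794/3 = -370798/3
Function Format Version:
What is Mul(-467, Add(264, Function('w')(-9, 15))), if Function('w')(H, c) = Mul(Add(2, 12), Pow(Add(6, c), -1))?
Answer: Rational(-370798, 3) ≈ -1.2360e+5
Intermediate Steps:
Function('w')(H, c) = Mul(14, Pow(Add(6, c), -1))
Mul(-467, Add(264, Function('w')(-9, 15))) = Mul(-467, Add(264, Mul(14, Pow(Add(6, 15), -1)))) = Mul(-467, Add(264, Mul(14, Pow(21, -1)))) = Mul(-467, Add(264, Mul(14, Rational(1, 21)))) = Mul(-467, Add(264, Rational(2, 3))) = Mul(-467, Rational(794, 3)) = Rational(-370798, 3)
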